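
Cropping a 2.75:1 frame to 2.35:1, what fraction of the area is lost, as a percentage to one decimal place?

Going from 2.75:1 to 2.35:1 means cutting width while keeping height.
(2.350)/(2.750) ≈ 0.855 of the area survives, leaving 14.55% discarded.

14.5%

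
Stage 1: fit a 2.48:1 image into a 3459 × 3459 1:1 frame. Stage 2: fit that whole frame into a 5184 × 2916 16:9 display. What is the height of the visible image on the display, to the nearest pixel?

1176 px

First fit — 2.48:1 into 3459×3459 spans the width: 3459.00 × 1394.76.
The 1:1 canvas is height-limited in 5184×2916, giving 2916.00 × 2916.00; scale factor 0.8430.
So the image's height is 1394.76 × 0.8430 ≈ 1175.81.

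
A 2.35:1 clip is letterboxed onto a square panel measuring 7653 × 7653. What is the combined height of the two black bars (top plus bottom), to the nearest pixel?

4396 px

2.35:1 (2.350) > square (1.000), so the clip fills the width.
That makes the image 3256.60 px tall (7653 / 2.350).
Black = 7653 − 3256.60 = 4396.40 px.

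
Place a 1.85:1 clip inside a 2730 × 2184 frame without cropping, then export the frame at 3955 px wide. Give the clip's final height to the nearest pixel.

2138 px

Fitted into 2730×2184, the clip spans the width; its height is 2730 / 1.850 ≈ 1475.68 px.
Resizing to 3955 px wide multiplies everything by 1.4487: 1475.68 → 2137.84 px.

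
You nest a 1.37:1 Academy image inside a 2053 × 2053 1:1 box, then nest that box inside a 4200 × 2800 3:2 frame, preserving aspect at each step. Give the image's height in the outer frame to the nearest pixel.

2044 px

Inside the 2053×2053 canvas the image is width-limited at 2053.00 × 1498.54.
The 1:1 canvas is height-limited in 4200×2800, giving 2800.00 × 2800.00; scale factor 1.3639.
The image scales with it: height 1498.54 × 1.3639 ≈ 2043.80.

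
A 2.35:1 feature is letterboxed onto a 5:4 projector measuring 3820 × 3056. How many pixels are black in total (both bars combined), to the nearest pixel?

5464388 pixels

2.35:1 (2.350) > 5:4 (1.250), so the feature fills the width.
That makes the image 1625.5319 px tall (3820 / 2.350).
Leftover height: 3056 − 1625.5319 = 1430.4681 px.
Bar area = 1430.4681 × 3820 ≈ 5464388 px.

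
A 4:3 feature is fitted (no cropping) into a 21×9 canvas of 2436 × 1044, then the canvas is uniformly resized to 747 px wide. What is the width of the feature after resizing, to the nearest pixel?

In the 2436×1044 frame the feature fills the height: width = 1044 × 4/3 ≈ 1392.00 px.
The frame scales by 747/2436 = 0.3067; 1392.00 × 0.3067 ≈ 426.86 px.

427 px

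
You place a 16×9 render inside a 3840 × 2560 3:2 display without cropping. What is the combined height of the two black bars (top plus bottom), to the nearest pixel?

16×9 is wider than 3:2, so it spans the full width.
The render is 3840 × 9/16 ≈ 2160.00 px tall.
Black = 2560 − 2160.00 = 400.00 px.

400 px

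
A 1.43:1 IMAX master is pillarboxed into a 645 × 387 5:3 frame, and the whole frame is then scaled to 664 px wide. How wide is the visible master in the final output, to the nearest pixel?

Fitted into 645×387, the master spans the height; its width is 387 × 1.430 ≈ 553.41 px.
Resizing to 664 px wide multiplies everything by 1.0295: 553.41 → 569.71 px.

570 px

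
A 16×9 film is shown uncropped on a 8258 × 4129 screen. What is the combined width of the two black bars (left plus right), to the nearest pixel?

918 px

16×9 (1.778) < Univisium 2:1 (2.000), so the film fills the height.
The film is 4129 × 16/9 ≈ 7340.44 px wide.
Leftover width: 8258 − 7340.44 = 917.56 px.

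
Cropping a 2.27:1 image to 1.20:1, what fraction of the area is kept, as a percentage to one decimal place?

52.9%

1.20:1 is narrower than 2.27:1, so the crop keeps the full height and trims the width.
Fraction kept = (1.200)/(2.270) ≈ 52.86%.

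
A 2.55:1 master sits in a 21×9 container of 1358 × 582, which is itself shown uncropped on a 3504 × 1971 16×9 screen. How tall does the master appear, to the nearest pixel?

1374 px

Inside the 1358×582 canvas the master is width-limited at 1358.00 × 532.55.
The 21×9 canvas is width-limited in 3504×1971, giving 3504.00 × 1501.71; scale factor 2.5803.
So the master's height is 532.55 × 2.5803 ≈ 1374.12.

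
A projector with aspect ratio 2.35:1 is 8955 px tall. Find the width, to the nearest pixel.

8955 × 2.350 = 21044.25.

21044 px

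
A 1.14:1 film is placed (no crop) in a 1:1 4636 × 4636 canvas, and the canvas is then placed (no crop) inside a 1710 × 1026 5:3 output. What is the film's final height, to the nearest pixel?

900 px

First fit — 1.14:1 into 4636×4636 spans the width: 4636.00 × 4066.67.
The 1:1 canvas is height-limited in 1710×1026, giving 1026.00 × 1026.00; scale factor 0.2213.
So the film's height is 4066.67 × 0.2213 ≈ 900.00.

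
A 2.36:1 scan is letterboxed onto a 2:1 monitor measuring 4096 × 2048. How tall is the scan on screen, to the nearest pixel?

2.36:1 is wider than 2:1, so it spans the full width.
That makes the image 1735.59 px tall (4096 / 2.360).

1736 px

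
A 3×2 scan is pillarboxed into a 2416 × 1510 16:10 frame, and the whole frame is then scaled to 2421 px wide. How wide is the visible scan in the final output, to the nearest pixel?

2270 px

In the 2416×1510 frame the scan fills the height: width = 1510 × 3/2 ≈ 2265.00 px.
Resizing to 2421 px wide multiplies everything by 1.0021: 2265.00 → 2269.69 px.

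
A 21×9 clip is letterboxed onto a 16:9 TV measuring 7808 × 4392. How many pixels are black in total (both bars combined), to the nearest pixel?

21×9 is wider than 16:9, so it spans the full width.
That makes the image 3346.2857 px tall (7808 × 9/21).
Leftover height: 4392 − 3346.2857 = 1045.7143 px.
Bar area = 1045.7143 × 7808 ≈ 8164937 px.

8164937 pixels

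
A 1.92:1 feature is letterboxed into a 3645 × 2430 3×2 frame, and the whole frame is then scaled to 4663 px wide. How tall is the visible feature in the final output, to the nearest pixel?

Fitted into 3645×2430, the feature spans the width; its height is 3645 / 1.920 ≈ 1898.44 px.
Scaling 3645 → 4663 is ×1.2793, so the height becomes 1898.44 × 1.2793 ≈ 2428.65 px.

2429 px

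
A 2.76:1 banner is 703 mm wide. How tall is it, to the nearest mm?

703 / 2.760 = 254.71.

255 mm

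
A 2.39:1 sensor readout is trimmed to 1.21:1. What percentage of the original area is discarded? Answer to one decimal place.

49.4%

Going from 2.39:1 to 1.21:1 means cutting width while keeping height.
Area ratio = (1.210)/(2.390) = 50.63%; the remaining 49.37% is cropped out.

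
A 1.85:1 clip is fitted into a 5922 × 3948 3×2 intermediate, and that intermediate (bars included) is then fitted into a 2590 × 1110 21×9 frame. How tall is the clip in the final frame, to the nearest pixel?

900 px

First fit — 1.85:1 into 5922×3948 spans the width: 5922.00 × 3201.08.
Second fit — the 3×2 canvas into 2590×1110 spans the height: 1665.00 × 1110.00 (×0.2812 from 5922×3948).
So the clip's height is 3201.08 × 0.2812 ≈ 900.00.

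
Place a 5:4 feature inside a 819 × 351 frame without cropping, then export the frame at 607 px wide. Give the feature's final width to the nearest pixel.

325 px

At 819×351 the feature is height-limited, so width = 351 × 5/4 ≈ 438.75 px.
Scaling 819 → 607 is ×0.7411, so the width becomes 438.75 × 0.7411 ≈ 325.18 px.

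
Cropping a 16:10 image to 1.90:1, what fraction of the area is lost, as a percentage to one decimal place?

15.8%

The width stays; only height is cut (since 1.90:1 is wider than 16:10).
Fraction kept = (1.600)/(1.900) ≈ 84.21%, so 15.79% is lost.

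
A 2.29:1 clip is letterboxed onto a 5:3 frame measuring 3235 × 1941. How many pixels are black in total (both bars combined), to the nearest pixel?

1709168 pixels

Since 2.290 > 1.667, the clip is width-limited.
That makes the image 1412.6638 px tall (3235 / 2.290).
1941 − 1412.6638 = 528.3362 px of bars.
That's 528.3362 × 3235 ≈ 1709168 black pixels.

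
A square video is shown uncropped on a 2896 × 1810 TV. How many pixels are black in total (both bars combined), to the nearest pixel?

1965660 pixels

square (1.000) < 16×10 (1.600), so the video fills the height.
The video is 1810 × 1/1 ≈ 1810.0000 px wide.
Leftover width: 2896 − 1810.0000 = 1086.0000 px.
That's 1086.0000 × 1810 ≈ 1965660 black pixels.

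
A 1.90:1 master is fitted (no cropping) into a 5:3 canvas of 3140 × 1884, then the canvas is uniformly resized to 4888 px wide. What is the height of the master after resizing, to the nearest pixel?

2573 px

At 3140×1884 the master is width-limited, so height = 3140 / 1.900 ≈ 1652.63 px.
Scaling 3140 → 4888 is ×1.5567, so the height becomes 1652.63 × 1.5567 ≈ 2572.63 px.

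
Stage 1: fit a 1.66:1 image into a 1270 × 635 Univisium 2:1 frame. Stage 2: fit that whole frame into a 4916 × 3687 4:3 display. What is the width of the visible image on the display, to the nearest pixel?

First fit — 1.66:1 into 1270×635 spans the height: 1054.10 × 635.00.
Univisium 2:1 in 4916×3687: fills the width, so the intermediate becomes 4916.00 × 2458.00 — a scale of ×3.8709.
So the image's width is 1054.10 × 3.8709 ≈ 4080.28.

4080 px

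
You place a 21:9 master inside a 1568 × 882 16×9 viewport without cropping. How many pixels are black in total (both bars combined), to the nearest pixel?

21:9 is wider than 16×9, so it spans the full width.
Content height = 1568 × 9/21 ≈ 672.0000 px.
Black = 882 − 672.0000 = 210.0000 px.
Bar area = 210.0000 × 1568 ≈ 329280 px.

329280 pixels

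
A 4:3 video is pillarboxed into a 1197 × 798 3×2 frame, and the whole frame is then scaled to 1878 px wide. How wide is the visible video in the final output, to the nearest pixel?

1669 px

Fitted into 1197×798, the video spans the height; its width is 798 × 4/3 ≈ 1064.00 px.
Resizing to 1878 px wide multiplies everything by 1.5689: 1064.00 → 1669.33 px.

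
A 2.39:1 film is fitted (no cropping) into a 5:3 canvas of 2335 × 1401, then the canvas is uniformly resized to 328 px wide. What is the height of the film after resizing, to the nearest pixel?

137 px

In the 2335×1401 frame the film fills the width: height = 2335 / 2.390 ≈ 976.99 px.
Scaling 2335 → 328 is ×0.1405, so the height becomes 976.99 × 0.1405 ≈ 137.24 px.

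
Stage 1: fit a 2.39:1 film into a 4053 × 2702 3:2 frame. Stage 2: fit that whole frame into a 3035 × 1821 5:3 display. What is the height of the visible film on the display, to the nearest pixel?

2.39:1 in 4053×2702: fills the width, so the film is 4053.00 × 1695.82.
Second fit — the 3:2 canvas into 3035×1821 spans the height: 2731.50 × 1821.00 (×0.6739 from 4053×2702).
Applying the same ×0.6739: 1695.82 → 1142.89.

1143 px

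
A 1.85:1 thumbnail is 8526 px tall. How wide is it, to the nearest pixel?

8526 × 1.850 = 15773.10.

15773 px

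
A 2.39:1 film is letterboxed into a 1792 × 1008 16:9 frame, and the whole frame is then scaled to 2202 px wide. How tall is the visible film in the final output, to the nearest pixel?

In the 1792×1008 frame the film fills the width: height = 1792 / 2.390 ≈ 749.79 px.
Resizing to 2202 px wide multiplies everything by 1.2288: 749.79 → 921.34 px.

921 px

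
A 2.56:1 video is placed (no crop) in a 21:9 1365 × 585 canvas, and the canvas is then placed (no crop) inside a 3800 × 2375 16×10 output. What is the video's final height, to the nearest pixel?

First fit — 2.56:1 into 1365×585 spans the width: 1365.00 × 533.20.
Second fit — the 21:9 canvas into 3800×2375 spans the width: 3800.00 × 1628.57 (×2.7839 from 1365×585).
The video scales with it: height 533.20 × 2.7839 ≈ 1484.38.

1484 px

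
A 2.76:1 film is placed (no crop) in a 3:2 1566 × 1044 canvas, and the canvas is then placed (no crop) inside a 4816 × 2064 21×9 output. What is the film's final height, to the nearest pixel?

First fit — 2.76:1 into 1566×1044 spans the width: 1566.00 × 567.39.
Second fit — the 3:2 canvas into 4816×2064 spans the height: 3096.00 × 2064.00 (×1.9770 from 1566×1044).
The film scales with it: height 567.39 × 1.9770 ≈ 1121.74.

1122 px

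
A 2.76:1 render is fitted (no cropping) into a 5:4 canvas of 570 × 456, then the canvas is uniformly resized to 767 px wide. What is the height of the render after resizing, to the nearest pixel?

278 px

Fitted into 570×456, the render spans the width; its height is 570 / 2.760 ≈ 206.52 px.
Resizing to 767 px wide multiplies everything by 1.3456: 206.52 → 277.90 px.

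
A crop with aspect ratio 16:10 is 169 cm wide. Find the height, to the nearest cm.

106 cm

169 / 16 × 10 = 105.62.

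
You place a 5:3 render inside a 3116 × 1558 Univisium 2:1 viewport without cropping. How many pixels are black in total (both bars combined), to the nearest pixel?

809121 pixels

5:3 is narrower than Univisium 2:1, so it spans the full height.
That makes the image 2596.6667 px wide (1558 × 5/3).
Black = 3116 − 2596.6667 = 519.3333 px.
Bar area = 519.3333 × 1558 ≈ 809121 px.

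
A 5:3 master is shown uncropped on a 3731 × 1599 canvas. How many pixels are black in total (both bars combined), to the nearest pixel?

5:3 (1.667) < 21×9 (2.333), so the master fills the height.
The master is 1599 × 5/3 ≈ 2665.0000 px wide.
Black = 3731 − 2665.0000 = 1066.0000 px.
Bar area = 1066.0000 × 1599 ≈ 1704534 px.

1704534 pixels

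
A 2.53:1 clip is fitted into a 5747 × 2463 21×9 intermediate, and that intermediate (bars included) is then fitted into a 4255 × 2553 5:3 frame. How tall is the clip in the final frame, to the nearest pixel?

1682 px

2.53:1 in 5747×2463: fills the width, so the clip is 5747.00 × 2271.54.
21×9 in 4255×2553: fills the width, so the intermediate becomes 4255.00 × 1823.57 — a scale of ×0.7404.
The clip scales with it: height 2271.54 × 0.7404 ≈ 1681.82.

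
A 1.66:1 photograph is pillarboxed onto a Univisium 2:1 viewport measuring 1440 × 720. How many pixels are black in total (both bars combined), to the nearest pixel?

1.66:1 (1.660) < Univisium 2:1 (2.000), so the photograph fills the height.
Content width = 720 × 1.660 ≈ 1195.2000 px.
1440 − 1195.2000 = 244.8000 px of bars.
That's 244.8000 × 720 ≈ 176256 black pixels.

176256 pixels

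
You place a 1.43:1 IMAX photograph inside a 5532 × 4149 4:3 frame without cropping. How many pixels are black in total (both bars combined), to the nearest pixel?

1551552 pixels

Since 1.430 > 1.333, the photograph is width-limited.
That makes the image 3868.5315 px tall (5532 / 1.430).
Black = 4149 − 3868.5315 = 280.4685 px.
Bar area = 280.4685 × 5532 ≈ 1551552 px.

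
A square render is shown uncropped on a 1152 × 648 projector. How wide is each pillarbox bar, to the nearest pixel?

square is narrower than 16:9, so it spans the full height.
That makes the image 648.00 px wide (648 × 1/1).
Black = 1152 − 648.00 = 504.00 px, or 252.00 per bar.

252 px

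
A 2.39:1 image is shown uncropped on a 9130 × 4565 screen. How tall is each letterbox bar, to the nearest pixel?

Since 2.390 > 2.000, the image is width-limited.
Content height = 9130 / 2.390 ≈ 3820.08 px.
4565 − 3820.08 = 744.92 px of bars (372.46 each).

372 px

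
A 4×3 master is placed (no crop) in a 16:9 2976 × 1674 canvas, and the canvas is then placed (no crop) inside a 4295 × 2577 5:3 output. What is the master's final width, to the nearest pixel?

3221 px

Inside the 2976×1674 canvas the master is height-limited at 2232.00 × 1674.00.
Second fit — the 16:9 canvas into 4295×2577 spans the width: 4295.00 × 2415.94 (×1.4432 from 2976×1674).
So the master's width is 2232.00 × 1.4432 ≈ 3221.25.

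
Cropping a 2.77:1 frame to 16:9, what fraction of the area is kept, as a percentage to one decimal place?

64.2%

16:9 is narrower than 2.77:1, so the crop keeps the full height and trims the width.
Fraction kept = (1.778)/(2.770) ≈ 64.18%.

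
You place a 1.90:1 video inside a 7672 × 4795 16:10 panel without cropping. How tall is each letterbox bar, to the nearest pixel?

379 px

Since 1.900 > 1.600, the video is width-limited.
Content height = 7672 / 1.900 ≈ 4037.89 px.
Black = 4795 − 4037.89 = 757.11 px, or 378.55 per bar.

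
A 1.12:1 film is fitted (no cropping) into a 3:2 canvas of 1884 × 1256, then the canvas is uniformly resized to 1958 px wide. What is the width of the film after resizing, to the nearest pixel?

1462 px

Fitted into 1884×1256, the film spans the height; its width is 1256 × 1.120 ≈ 1406.72 px.
Scaling 1884 → 1958 is ×1.0393, so the width becomes 1406.72 × 1.0393 ≈ 1461.97 px.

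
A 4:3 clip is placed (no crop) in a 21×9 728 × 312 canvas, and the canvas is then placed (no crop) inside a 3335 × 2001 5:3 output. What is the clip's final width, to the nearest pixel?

1906 px

Inside the 728×312 canvas the clip is height-limited at 416.00 × 312.00.
Second fit — the 21×9 canvas into 3335×2001 spans the width: 3335.00 × 1429.29 (×4.5810 from 728×312).
The clip scales with it: width 416.00 × 4.5810 ≈ 1905.71.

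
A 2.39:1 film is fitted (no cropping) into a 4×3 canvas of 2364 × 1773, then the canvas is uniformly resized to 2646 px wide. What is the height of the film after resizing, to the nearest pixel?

1107 px

Fitted into 2364×1773, the film spans the width; its height is 2364 / 2.390 ≈ 989.12 px.
Scaling 2364 → 2646 is ×1.1193, so the height becomes 989.12 × 1.1193 ≈ 1107.11 px.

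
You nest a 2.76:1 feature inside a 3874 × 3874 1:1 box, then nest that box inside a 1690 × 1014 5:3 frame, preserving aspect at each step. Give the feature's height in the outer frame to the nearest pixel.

2.76:1 in 3874×3874: fills the width, so the feature is 3874.00 × 1403.62.
The 1:1 canvas is height-limited in 1690×1014, giving 1014.00 × 1014.00; scale factor 0.2617.
So the feature's height is 1403.62 × 0.2617 ≈ 367.39.

367 px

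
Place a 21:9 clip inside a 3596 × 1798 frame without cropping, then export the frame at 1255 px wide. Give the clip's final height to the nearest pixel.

At 3596×1798 the clip is width-limited, so height = 3596 × 9/21 ≈ 1541.14 px.
Scaling 3596 → 1255 is ×0.3490, so the height becomes 1541.14 × 0.3490 ≈ 537.86 px.

538 px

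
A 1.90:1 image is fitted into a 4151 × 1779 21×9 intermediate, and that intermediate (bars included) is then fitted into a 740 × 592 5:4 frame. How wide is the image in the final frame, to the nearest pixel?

603 px

1.90:1 in 4151×1779: fills the height, so the image is 3380.10 × 1779.00.
Second fit — the 21×9 canvas into 740×592 spans the width: 740.00 × 317.14 (×0.1783 from 4151×1779).
The image scales with it: width 3380.10 × 0.1783 ≈ 602.57.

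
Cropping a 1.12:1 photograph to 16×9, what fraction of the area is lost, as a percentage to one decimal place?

The width stays; only height is cut (since 16×9 is wider than 1.12:1).
Area ratio = (1.120)/(1.778) = 63.00%; the remaining 37.00% is cropped out.

37.0%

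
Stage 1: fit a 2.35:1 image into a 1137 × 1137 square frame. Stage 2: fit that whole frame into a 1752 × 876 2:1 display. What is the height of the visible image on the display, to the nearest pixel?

Inside the 1137×1137 canvas the image is width-limited at 1137.00 × 483.83.
Second fit — the square canvas into 1752×876 spans the height: 876.00 × 876.00 (×0.7704 from 1137×1137).
Applying the same ×0.7704: 483.83 → 372.77.

373 px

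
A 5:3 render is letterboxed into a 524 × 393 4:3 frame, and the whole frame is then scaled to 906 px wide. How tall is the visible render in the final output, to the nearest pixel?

544 px

Fitted into 524×393, the render spans the width; its height is 524 × 3/5 ≈ 314.40 px.
Resizing to 906 px wide multiplies everything by 1.7290: 314.40 → 543.60 px.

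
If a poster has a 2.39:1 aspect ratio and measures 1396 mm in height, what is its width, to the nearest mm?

Width = 1396 × 2.390 = 3336.44.

3336 mm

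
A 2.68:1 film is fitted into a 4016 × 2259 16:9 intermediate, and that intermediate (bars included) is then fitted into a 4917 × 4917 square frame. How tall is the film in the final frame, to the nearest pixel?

1835 px

2.68:1 in 4016×2259: fills the width, so the film is 4016.00 × 1498.51.
16:9 in 4917×4917: fills the width, so the intermediate becomes 4917.00 × 2765.81 — a scale of ×1.2244.
The film scales with it: height 1498.51 × 1.2244 ≈ 1834.70.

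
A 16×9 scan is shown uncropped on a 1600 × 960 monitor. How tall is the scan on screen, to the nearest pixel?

900 px

16×9 is wider than 5:3, so it spans the full width.
Content height = 1600 × 9/16 ≈ 900.00 px.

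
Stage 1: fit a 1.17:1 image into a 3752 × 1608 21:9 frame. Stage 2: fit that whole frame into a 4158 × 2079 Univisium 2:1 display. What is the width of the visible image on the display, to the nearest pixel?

2085 px

Inside the 3752×1608 canvas the image is height-limited at 1881.36 × 1608.00.
Second fit — the 21:9 canvas into 4158×2079 spans the width: 4158.00 × 1782.00 (×1.1082 from 3752×1608).
Applying the same ×1.1082: 1881.36 → 2084.94.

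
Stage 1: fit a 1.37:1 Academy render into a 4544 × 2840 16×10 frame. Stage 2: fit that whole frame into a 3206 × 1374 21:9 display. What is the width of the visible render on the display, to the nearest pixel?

Inside the 4544×2840 canvas the render is height-limited at 3890.80 × 2840.00.
Second fit — the 16×10 canvas into 3206×1374 spans the height: 2198.40 × 1374.00 (×0.4838 from 4544×2840).
So the render's width is 3890.80 × 0.4838 ≈ 1882.38.

1882 px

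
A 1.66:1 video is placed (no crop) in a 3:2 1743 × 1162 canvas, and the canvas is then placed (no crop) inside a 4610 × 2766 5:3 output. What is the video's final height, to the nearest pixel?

2499 px

First fit — 1.66:1 into 1743×1162 spans the width: 1743.00 × 1050.00.
3:2 in 4610×2766: fills the height, so the intermediate becomes 4149.00 × 2766.00 — a scale of ×2.3804.
So the video's height is 1050.00 × 2.3804 ≈ 2499.40.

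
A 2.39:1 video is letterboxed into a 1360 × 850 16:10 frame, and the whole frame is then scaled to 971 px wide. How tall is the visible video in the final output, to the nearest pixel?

At 1360×850 the video is width-limited, so height = 1360 / 2.390 ≈ 569.04 px.
Scaling 1360 → 971 is ×0.7140, so the height becomes 569.04 × 0.7140 ≈ 406.28 px.

406 px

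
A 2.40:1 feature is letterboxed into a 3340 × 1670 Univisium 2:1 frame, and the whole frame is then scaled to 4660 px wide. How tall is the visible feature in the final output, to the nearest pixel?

1942 px

In the 3340×1670 frame the feature fills the width: height = 3340 / 2.400 ≈ 1391.67 px.
The frame scales by 4660/3340 = 1.3952; 1391.67 × 1.3952 ≈ 1941.67 px.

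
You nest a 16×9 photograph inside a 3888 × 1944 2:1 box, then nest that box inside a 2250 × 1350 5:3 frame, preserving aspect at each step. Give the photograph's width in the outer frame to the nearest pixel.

First fit — 16×9 into 3888×1944 spans the height: 3456.00 × 1944.00.
2:1 in 2250×1350: fills the width, so the intermediate becomes 2250.00 × 1125.00 — a scale of ×0.5787.
The photograph scales with it: width 3456.00 × 0.5787 ≈ 2000.00.

2000 px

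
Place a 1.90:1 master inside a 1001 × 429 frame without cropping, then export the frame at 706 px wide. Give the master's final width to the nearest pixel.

In the 1001×429 frame the master fills the height: width = 429 × 1.900 ≈ 815.10 px.
The frame scales by 706/1001 = 0.7053; 815.10 × 0.7053 ≈ 574.89 px.

575 px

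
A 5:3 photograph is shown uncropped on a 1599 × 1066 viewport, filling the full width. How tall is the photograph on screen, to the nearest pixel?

959 px

The photograph is 1599 × 3/5 ≈ 959.40 px tall.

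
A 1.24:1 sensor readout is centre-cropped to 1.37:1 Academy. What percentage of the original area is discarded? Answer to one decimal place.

9.5%

The width stays; only height is cut (since 1.37:1 Academy is wider than 1.24:1).
Fraction kept = (1.240)/(1.370) ≈ 90.51%, so 9.49% is lost.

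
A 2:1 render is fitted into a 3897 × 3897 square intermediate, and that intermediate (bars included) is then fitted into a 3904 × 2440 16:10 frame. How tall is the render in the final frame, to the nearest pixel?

First fit — 2:1 into 3897×3897 spans the width: 3897.00 × 1948.50.
The square canvas is height-limited in 3904×2440, giving 2440.00 × 2440.00; scale factor 0.6261.
The render scales with it: height 1948.50 × 0.6261 ≈ 1220.00.

1220 px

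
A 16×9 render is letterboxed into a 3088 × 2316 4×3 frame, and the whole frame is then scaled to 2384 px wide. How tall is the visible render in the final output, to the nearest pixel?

1341 px

In the 3088×2316 frame the render fills the width: height = 3088 × 9/16 ≈ 1737.00 px.
Resizing to 2384 px wide multiplies everything by 0.7720: 1737.00 → 1341.00 px.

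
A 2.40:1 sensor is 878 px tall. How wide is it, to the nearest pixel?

2107 px

878 × 2.400 = 2107.20.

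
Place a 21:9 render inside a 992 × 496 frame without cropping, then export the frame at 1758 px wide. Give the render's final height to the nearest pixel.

753 px

At 992×496 the render is width-limited, so height = 992 × 9/21 ≈ 425.14 px.
Scaling 992 → 1758 is ×1.7722, so the height becomes 425.14 × 1.7722 ≈ 753.43 px.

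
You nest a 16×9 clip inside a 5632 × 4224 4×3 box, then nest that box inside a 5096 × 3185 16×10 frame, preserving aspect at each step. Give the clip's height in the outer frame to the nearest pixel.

2389 px

First fit — 16×9 into 5632×4224 spans the width: 5632.00 × 3168.00.
4×3 in 5096×3185: fills the height, so the intermediate becomes 4246.67 × 3185.00 — a scale of ×0.7540.
The clip scales with it: height 3168.00 × 0.7540 ≈ 2388.75.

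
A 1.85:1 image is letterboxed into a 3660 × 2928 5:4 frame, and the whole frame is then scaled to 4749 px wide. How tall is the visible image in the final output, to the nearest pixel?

2567 px

In the 3660×2928 frame the image fills the width: height = 3660 / 1.850 ≈ 1978.38 px.
The frame scales by 4749/3660 = 1.2975; 1978.38 × 1.2975 ≈ 2567.03 px.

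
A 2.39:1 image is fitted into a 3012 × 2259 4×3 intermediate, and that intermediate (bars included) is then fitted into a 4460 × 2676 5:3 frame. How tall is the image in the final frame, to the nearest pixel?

1493 px

First fit — 2.39:1 into 3012×2259 spans the width: 3012.00 × 1260.25.
4×3 in 4460×2676: fills the height, so the intermediate becomes 3568.00 × 2676.00 — a scale of ×1.1846.
The image scales with it: height 1260.25 × 1.1846 ≈ 1492.89.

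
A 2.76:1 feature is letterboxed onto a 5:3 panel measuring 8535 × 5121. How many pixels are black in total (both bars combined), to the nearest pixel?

17314175 pixels

2.76:1 (2.760) > 5:3 (1.667), so the feature fills the width.
The feature is 8535 / 2.760 ≈ 3092.3913 px tall.
Leftover height: 5121 − 3092.3913 = 2028.6087 px.
Across the 8535-px span: 2028.6087 × 8535 ≈ 17314175 px.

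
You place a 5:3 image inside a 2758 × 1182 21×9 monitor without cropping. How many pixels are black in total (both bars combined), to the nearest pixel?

931416 pixels

Since 1.667 < 2.333, the image is height-limited.
That makes the image 1970.0000 px wide (1182 × 5/3).
Leftover width: 2758 − 1970.0000 = 788.0000 px.
Across the 1182-px span: 788.0000 × 1182 ≈ 931416 px.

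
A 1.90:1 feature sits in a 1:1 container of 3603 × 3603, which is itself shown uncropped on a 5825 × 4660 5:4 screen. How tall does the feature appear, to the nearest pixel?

2453 px

Inside the 3603×3603 canvas the feature is width-limited at 3603.00 × 1896.32.
1:1 in 5825×4660: fills the height, so the intermediate becomes 4660.00 × 4660.00 — a scale of ×1.2934.
Applying the same ×1.2934: 1896.32 → 2452.63.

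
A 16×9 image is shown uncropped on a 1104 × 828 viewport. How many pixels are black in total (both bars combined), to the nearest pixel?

228528 pixels

16×9 (1.778) > 4:3 (1.333), so the image fills the width.
Content height = 1104 × 9/16 ≈ 621.0000 px.
Leftover height: 828 − 621.0000 = 207.0000 px.
Bar area = 207.0000 × 1104 ≈ 228528 px.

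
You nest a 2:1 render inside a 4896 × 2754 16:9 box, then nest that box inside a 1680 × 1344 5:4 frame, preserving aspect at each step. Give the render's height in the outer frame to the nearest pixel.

840 px

2:1 in 4896×2754: fills the width, so the render is 4896.00 × 2448.00.
The 16:9 canvas is width-limited in 1680×1344, giving 1680.00 × 945.00; scale factor 0.3431.
The render scales with it: height 2448.00 × 0.3431 ≈ 840.00.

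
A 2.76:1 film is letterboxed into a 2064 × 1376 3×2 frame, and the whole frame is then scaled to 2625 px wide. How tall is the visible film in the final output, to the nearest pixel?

In the 2064×1376 frame the film fills the width: height = 2064 / 2.760 ≈ 747.83 px.
Scaling 2064 → 2625 is ×1.2718, so the height becomes 747.83 × 1.2718 ≈ 951.09 px.

951 px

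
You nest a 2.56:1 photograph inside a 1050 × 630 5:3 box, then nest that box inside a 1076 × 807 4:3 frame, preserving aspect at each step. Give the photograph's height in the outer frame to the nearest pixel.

420 px

Inside the 1050×630 canvas the photograph is width-limited at 1050.00 × 410.16.
Second fit — the 5:3 canvas into 1076×807 spans the width: 1076.00 × 645.60 (×1.0248 from 1050×630).
The photograph scales with it: height 410.16 × 1.0248 ≈ 420.31.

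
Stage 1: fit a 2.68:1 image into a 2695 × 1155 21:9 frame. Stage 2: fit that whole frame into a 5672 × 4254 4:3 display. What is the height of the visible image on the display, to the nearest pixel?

2116 px

Inside the 2695×1155 canvas the image is width-limited at 2695.00 × 1005.60.
Second fit — the 21:9 canvas into 5672×4254 spans the width: 5672.00 × 2430.86 (×2.1046 from 2695×1155).
The image scales with it: height 1005.60 × 2.1046 ≈ 2116.42.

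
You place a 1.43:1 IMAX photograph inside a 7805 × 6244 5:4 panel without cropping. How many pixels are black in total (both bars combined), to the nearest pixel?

Since 1.430 > 1.250, the photograph is width-limited.
The photograph is 7805 / 1.430 ≈ 5458.0420 px tall.
Leftover height: 6244 − 5458.0420 = 785.9580 px.
That's 785.9580 × 7805 ≈ 6134403 black pixels.

6134403 pixels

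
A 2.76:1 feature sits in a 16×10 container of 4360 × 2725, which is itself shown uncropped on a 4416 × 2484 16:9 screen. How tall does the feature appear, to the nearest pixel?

2.76:1 in 4360×2725: fills the width, so the feature is 4360.00 × 1579.71.
Second fit — the 16×10 canvas into 4416×2484 spans the height: 3974.40 × 2484.00 (×0.9116 from 4360×2725).
Applying the same ×0.9116: 1579.71 → 1440.00.

1440 px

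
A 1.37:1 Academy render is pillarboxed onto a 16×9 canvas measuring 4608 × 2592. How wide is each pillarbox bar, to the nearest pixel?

Since 1.370 < 1.778, the render is height-limited.
That makes the image 3551.04 px wide (2592 × 1.370).
Black = 4608 − 3551.04 = 1056.96 px, or 528.48 per bar.

528 px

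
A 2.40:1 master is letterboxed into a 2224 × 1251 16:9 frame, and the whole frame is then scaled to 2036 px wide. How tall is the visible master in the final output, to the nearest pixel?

Fitted into 2224×1251, the master spans the width; its height is 2224 / 2.400 ≈ 926.67 px.
Resizing to 2036 px wide multiplies everything by 0.9155: 926.67 → 848.33 px.

848 px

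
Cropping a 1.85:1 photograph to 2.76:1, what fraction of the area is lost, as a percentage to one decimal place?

33.0%

2.76:1 is wider than 1.85:1, so the crop keeps the full width and trims the height.
Area ratio = (1.850)/(2.760) = 67.03%; the remaining 32.97% is cropped out.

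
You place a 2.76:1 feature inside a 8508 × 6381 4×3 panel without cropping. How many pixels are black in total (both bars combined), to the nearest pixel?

28062713 pixels

2.76:1 (2.760) > 4×3 (1.333), so the feature fills the width.
That makes the image 3082.6087 px tall (8508 / 2.760).
6381 − 3082.6087 = 3298.3913 px of bars.
Across the 8508-px span: 3298.3913 × 8508 ≈ 28062713 px.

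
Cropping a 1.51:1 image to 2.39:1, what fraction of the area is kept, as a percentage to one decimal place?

63.2%

The width stays; only height is cut (since 2.39:1 is wider than 1.51:1).
(1.510)/(2.390) ≈ 0.632 of the area survives.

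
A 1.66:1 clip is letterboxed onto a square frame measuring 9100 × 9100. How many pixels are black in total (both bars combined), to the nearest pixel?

1.66:1 (1.660) > square (1.000), so the clip fills the width.
The clip is 9100 / 1.660 ≈ 5481.9277 px tall.
9100 − 5481.9277 = 3618.0723 px of bars.
Across the 9100-px span: 3618.0723 × 9100 ≈ 32924458 px.

32924458 pixels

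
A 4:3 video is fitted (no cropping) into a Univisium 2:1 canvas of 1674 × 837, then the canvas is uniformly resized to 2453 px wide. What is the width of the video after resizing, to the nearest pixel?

In the 1674×837 frame the video fills the height: width = 837 × 4/3 ≈ 1116.00 px.
The frame scales by 2453/1674 = 1.4654; 1116.00 × 1.4654 ≈ 1635.33 px.

1635 px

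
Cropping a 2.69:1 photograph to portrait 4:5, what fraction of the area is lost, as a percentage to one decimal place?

Going from 2.69:1 to portrait 4:5 means cutting width while keeping height.
Area ratio = (0.800)/(2.690) = 29.74%; the remaining 70.26% is cropped out.

70.3%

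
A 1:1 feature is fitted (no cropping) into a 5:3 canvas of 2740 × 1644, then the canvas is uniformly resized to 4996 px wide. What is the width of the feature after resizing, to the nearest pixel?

2998 px

Fitted into 2740×1644, the feature spans the height; its width is 1644 × 1/1 ≈ 1644.00 px.
Resizing to 4996 px wide multiplies everything by 1.8234: 1644.00 → 2997.60 px.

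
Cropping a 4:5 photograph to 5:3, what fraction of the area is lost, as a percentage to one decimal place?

52.0%

Going from 4:5 to 5:3 means cutting height while keeping width.
(0.800)/(1.667) ≈ 0.480 of the area survives, leaving 52.00% discarded.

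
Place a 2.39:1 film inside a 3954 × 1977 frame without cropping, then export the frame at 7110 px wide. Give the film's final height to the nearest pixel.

In the 3954×1977 frame the film fills the width: height = 3954 / 2.390 ≈ 1654.39 px.
The frame scales by 7110/3954 = 1.7982; 1654.39 × 1.7982 ≈ 2974.90 px.

2975 px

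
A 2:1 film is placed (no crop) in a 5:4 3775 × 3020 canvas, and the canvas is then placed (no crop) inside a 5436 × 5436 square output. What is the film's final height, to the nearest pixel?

2718 px

2:1 in 3775×3020: fills the width, so the film is 3775.00 × 1887.50.
The 5:4 canvas is width-limited in 5436×5436, giving 5436.00 × 4348.80; scale factor 1.4400.
Applying the same ×1.4400: 1887.50 → 2718.00.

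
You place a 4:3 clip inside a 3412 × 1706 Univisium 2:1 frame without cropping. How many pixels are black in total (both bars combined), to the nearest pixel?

4:3 is narrower than Univisium 2:1, so it spans the full height.
The clip is 1706 × 4/3 ≈ 2274.6667 px wide.
3412 − 2274.6667 = 1137.3333 px of bars.
Bar area = 1137.3333 × 1706 ≈ 1940291 px.

1940291 pixels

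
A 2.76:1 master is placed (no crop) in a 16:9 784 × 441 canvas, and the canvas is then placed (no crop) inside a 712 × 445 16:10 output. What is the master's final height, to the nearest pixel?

First fit — 2.76:1 into 784×441 spans the width: 784.00 × 284.06.
The 16:9 canvas is width-limited in 712×445, giving 712.00 × 400.50; scale factor 0.9082.
So the master's height is 284.06 × 0.9082 ≈ 257.97.

258 px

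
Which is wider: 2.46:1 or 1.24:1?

2.46 and 1.24; 2.46 > 1.24.

2.46:1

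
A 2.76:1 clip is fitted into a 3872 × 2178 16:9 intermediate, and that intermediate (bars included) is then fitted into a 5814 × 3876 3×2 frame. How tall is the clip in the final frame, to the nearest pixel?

2107 px

First fit — 2.76:1 into 3872×2178 spans the width: 3872.00 × 1402.90.
Second fit — the 16:9 canvas into 5814×3876 spans the width: 5814.00 × 3270.38 (×1.5015 from 3872×2178).
The clip scales with it: height 1402.90 × 1.5015 ≈ 2106.52.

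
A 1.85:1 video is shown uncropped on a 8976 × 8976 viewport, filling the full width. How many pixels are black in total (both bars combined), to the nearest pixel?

That makes the image 4851.8919 px tall (8976 / 1.850).
8976 − 4851.8919 = 4124.1081 px of bars.
Bar area = 4124.1081 × 8976 ≈ 37017994 px.

37017994 pixels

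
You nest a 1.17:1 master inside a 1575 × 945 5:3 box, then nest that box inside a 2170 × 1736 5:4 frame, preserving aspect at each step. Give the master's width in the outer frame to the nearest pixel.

1523 px

Inside the 1575×945 canvas the master is height-limited at 1105.65 × 945.00.
The 5:3 canvas is width-limited in 2170×1736, giving 2170.00 × 1302.00; scale factor 1.3778.
The master scales with it: width 1105.65 × 1.3778 ≈ 1523.34.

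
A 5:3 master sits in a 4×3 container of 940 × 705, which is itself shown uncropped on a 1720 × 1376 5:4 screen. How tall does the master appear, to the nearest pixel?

1032 px

5:3 in 940×705: fills the width, so the master is 940.00 × 564.00.
The 4×3 canvas is width-limited in 1720×1376, giving 1720.00 × 1290.00; scale factor 1.8298.
Applying the same ×1.8298: 564.00 → 1032.00.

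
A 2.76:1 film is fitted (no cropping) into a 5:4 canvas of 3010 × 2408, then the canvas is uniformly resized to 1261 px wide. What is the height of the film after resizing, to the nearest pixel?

Fitted into 3010×2408, the film spans the width; its height is 3010 / 2.760 ≈ 1090.58 px.
Scaling 3010 → 1261 is ×0.4189, so the height becomes 1090.58 × 0.4189 ≈ 456.88 px.

457 px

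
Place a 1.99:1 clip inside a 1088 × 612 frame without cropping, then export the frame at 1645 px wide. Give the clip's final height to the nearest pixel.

827 px

At 1088×612 the clip is width-limited, so height = 1088 / 1.990 ≈ 546.73 px.
Resizing to 1645 px wide multiplies everything by 1.5119: 546.73 → 826.63 px.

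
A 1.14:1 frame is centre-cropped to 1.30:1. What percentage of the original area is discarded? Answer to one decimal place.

1.30:1 is wider than 1.14:1, so the crop keeps the full width and trims the height.
(1.140)/(1.300) ≈ 0.877 of the area survives, leaving 12.31% discarded.

12.3%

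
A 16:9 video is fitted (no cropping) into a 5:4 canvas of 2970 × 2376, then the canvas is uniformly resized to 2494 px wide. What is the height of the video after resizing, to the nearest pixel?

In the 2970×2376 frame the video fills the width: height = 2970 × 9/16 ≈ 1670.62 px.
Resizing to 2494 px wide multiplies everything by 0.8397: 1670.62 → 1402.88 px.

1403 px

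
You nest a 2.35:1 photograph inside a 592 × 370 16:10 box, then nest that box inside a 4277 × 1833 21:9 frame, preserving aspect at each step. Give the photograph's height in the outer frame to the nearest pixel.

1248 px

First fit — 2.35:1 into 592×370 spans the width: 592.00 × 251.91.
The 16:10 canvas is height-limited in 4277×1833, giving 2932.80 × 1833.00; scale factor 4.9541.
The photograph scales with it: height 251.91 × 4.9541 ≈ 1248.00.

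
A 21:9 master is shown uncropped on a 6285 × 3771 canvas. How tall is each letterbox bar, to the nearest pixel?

21:9 is wider than 5:3, so it spans the full width.
Content height = 6285 × 9/21 ≈ 2693.57 px.
Black = 3771 − 2693.57 = 1077.43 px, or 538.71 per bar.

539 px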